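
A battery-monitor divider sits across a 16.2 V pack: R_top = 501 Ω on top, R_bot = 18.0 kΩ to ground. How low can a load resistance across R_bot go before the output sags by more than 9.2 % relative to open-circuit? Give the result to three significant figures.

Output resistance R_th = R_top‖R_bot = (501 × 18000)/18500 = 487.4 Ω.
The fractional drop is R_th/(R_th + R_L); requiring this ≤ 0.0920 gives R_L ≥ R_th(1/0.0920 − 1) = 487.4 × 9.870 = 4.81 kΩ.

R_L(min) ≈ 4.81 kΩ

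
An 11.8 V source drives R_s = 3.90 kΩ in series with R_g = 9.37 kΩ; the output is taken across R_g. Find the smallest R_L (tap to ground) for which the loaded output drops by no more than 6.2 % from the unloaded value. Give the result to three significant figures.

Output resistance R_th = R_s‖R_g = (3.90 × 9.37)/13.27 = 2.754 kΩ.
The fractional drop is R_th/(R_th + R_L); requiring this ≤ 0.0620 gives R_L ≥ R_th(1/0.0620 − 1) = 2.754 × 15.13 = 41.7 kΩ.

R_L(min) ≈ 41.7 kΩ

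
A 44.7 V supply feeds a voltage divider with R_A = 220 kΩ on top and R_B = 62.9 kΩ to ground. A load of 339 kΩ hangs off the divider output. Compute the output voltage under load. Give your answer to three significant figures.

V_out ≈ 8.69 V

The load sits in parallel with R_B: R_B‖R_L = (62.9 × 339) / (62.9 + 339) = 53.06 kΩ.
V_out = 44.7 × 53.06 / (220 + 53.06) = 44.7 × 53.06/273.1 = 8.69 V.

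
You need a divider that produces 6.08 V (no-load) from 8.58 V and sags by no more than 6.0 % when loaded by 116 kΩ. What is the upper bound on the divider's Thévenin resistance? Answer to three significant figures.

R_th ≤ 7.40 kΩ

Loading drop = R_th/(R_th + R_L) ≤ 0.0600, so R_th ≤ R_L · ε/(1−ε) = 116 kΩ × 0.0600/0.9400 = 7.40 kΩ.
(Any R1, R2 with R2/(R1+R2) = 0.709 and R1‖R2 ≤ 7.40 kΩ will meet the spec.)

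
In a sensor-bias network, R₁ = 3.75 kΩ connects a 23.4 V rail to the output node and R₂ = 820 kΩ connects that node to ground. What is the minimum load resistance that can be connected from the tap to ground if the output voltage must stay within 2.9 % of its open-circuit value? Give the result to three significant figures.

R_L(min) ≈ 125 kΩ

Output resistance R_th = R₁‖R₂ = (3.75 × 820)/823.8 = 3.733 kΩ.
The fractional drop is R_th/(R_th + R_L); requiring this ≤ 0.0290 gives R_L ≥ R_th(1/0.0290 − 1) = 3.733 × 33.48 = 125 kΩ.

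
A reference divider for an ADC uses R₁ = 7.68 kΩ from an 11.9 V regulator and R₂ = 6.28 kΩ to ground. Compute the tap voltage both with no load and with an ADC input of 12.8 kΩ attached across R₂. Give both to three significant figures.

Open-circuit: V = 11.9 × 6.28/(7.68 + 6.28) = 5.35 V.
With the load, R₂ becomes R₂‖R_L = 4.213 kΩ, so V = 11.9 × 4.213/11.89 = 4.22 V.

Unloaded: 5.35 V; loaded: 4.22 V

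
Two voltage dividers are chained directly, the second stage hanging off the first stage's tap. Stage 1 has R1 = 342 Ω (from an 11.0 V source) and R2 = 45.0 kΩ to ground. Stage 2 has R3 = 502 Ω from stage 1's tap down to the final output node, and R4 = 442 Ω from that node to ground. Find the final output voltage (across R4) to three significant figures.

V_out ≈ 3.76 V

Stage 2 presents R3+R4 = 944.0 Ω as a load on stage 1's tap.
Stage 1's lower leg becomes R2‖(R3+R4) = 924.6 Ω, so V_mid = 11.0 × 924.6/1267 = 8.030 V.
Stage 2 is itself unloaded: V_out = V_mid × R4/(R3+R4) = 8.030 × 442/944.0 = 3.76 V.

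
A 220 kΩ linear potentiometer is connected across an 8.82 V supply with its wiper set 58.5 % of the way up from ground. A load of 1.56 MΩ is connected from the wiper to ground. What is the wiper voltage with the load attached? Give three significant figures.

V ≈ 4.99 V

The wiper splits the pot into (1−α)R = 91.30 kΩ above and αR = 128.7 kΩ below.
Lower section ‖ load = 118.9 kΩ.
V_wiper = 8.82 × 118.9/(91.30 + 118.9) = 4.99 V.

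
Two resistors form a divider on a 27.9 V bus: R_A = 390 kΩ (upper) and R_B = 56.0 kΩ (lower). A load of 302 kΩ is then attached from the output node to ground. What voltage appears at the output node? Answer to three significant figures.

V_out ≈ 3.01 V

The load sits in parallel with R_B: R_B‖R_L = (56.0 × 302) / (56.0 + 302) = 47.24 kΩ.
V_out = 27.9 × 47.24 / (390 + 47.24) = 27.9 × 47.24/437.2 = 3.01 V.
(Unloaded it would have been 3.50 V.)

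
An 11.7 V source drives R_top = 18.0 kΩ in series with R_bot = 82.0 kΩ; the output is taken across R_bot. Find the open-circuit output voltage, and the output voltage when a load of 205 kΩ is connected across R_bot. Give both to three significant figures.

Unloaded: 9.59 V; loaded: 8.95 V

Open-circuit: V = 11.7 × 82.0/(18.0 + 82.0) = 9.59 V.
With the load, R_bot becomes R_bot‖R_L = 58.57 kΩ, so V = 11.7 × 58.57/76.57 = 8.95 V.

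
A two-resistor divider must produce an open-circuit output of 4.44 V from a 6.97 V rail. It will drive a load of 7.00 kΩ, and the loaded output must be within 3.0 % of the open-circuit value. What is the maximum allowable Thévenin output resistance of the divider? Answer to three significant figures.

R_th ≤ 216 Ω

Loading drop = R_th/(R_th + R_L) ≤ 0.0300, so R_th ≤ R_L · ε/(1−ε) = 7.00 kΩ × 0.0300/0.9700 = 216 Ω.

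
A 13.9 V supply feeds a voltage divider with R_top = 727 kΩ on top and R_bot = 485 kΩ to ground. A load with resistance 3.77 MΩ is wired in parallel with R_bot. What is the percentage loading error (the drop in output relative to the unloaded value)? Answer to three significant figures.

The divider's output (Thévenin) resistance is R_top‖R_bot = 290.9 kΩ.
Fractional drop under load = R_th/(R_th + R_L) = 290.9 / (290.9 + 3770) = 0.07164.
So the output falls by 7.16 %.

7.16 %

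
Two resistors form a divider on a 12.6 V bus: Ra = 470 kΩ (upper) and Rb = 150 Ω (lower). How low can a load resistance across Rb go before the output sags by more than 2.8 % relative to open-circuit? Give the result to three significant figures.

Output resistance R_th = Ra‖Rb = (470000 × 150)/470200 = 150.0 Ω.
The fractional drop is R_th/(R_th + R_L); requiring this ≤ 0.0280 gives R_L ≥ R_th(1/0.0280 − 1) = 150.0 × 34.71 = 5.21 kΩ.

R_L(min) ≈ 5.21 kΩ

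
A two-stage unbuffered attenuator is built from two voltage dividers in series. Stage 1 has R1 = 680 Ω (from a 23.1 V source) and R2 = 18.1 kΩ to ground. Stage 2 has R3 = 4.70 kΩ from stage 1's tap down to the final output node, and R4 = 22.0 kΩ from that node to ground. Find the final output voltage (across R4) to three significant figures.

V_out ≈ 17.9 V

Stage 2 presents R3+R4 = 26700 Ω as a load on stage 1's tap.
Stage 1's lower leg becomes R2‖(R3+R4) = 10790 Ω, so V_mid = 23.1 × 10790/11470 = 21.73 V.
Stage 2 is itself unloaded: V_out = V_mid × R4/(R3+R4) = 21.73 × 22000/26700 = 17.9 V.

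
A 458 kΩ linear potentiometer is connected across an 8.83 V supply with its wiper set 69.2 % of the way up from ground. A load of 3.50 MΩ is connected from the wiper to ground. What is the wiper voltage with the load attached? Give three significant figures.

V ≈ 5.94 V

The wiper splits the pot into (1−α)R = 141.1 kΩ above and αR = 316.9 kΩ below.
Lower section ‖ load = 290.6 kΩ.
V_wiper = 8.83 × 290.6/(141.1 + 290.6) = 5.94 V.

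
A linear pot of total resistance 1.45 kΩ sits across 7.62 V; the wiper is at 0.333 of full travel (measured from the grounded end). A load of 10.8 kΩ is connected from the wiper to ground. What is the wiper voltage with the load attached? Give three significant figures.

V ≈ 2.46 V

The wiper splits the pot into (1−α)R = 967.2 Ω above and αR = 482.9 Ω below.
Lower section ‖ load = 462.2 Ω.
V_wiper = 7.62 × 462.2/(967.2 + 462.2) = 2.46 V.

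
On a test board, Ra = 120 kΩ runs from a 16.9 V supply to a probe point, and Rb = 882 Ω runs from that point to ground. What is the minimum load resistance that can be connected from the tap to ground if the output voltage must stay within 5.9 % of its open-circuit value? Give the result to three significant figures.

R_L(min) ≈ 14.0 kΩ

Output resistance R_th = Ra‖Rb = (120000 × 882)/120900 = 875.6 Ω.
The fractional drop is R_th/(R_th + R_L); requiring this ≤ 0.0590 gives R_L ≥ R_th(1/0.0590 − 1) = 875.6 × 15.95 = 14.0 kΩ.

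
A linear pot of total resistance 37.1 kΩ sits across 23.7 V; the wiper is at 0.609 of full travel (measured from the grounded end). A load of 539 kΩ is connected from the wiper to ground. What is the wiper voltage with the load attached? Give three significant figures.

V ≈ 14.2 V

The wiper splits the pot into (1−α)R = 14.51 kΩ above and αR = 22.59 kΩ below.
Lower section ‖ load = 21.68 kΩ.
V_wiper = 23.7 × 21.68/(14.51 + 21.68) = 14.2 V.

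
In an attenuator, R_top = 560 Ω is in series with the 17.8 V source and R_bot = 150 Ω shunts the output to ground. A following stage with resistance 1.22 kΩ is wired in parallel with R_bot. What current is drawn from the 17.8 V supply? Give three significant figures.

R_bot‖R_L = 133.6 Ω, so the source sees R_top + R_bot‖R_L = 693.6 Ω.
I = 17.8 V / 693.6 Ω = 25.7 mA.

I ≈ 25.7 mA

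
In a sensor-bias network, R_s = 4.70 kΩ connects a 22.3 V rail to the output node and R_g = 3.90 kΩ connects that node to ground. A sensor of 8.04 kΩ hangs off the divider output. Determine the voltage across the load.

V_out ≈ 7.99 V

The load sits in parallel with R_g: R_g‖R_L = (3.90 × 8.04) / (3.90 + 8.04) = 2.626 kΩ.
V_out = 22.3 × 2.626 / (4.70 + 2.626) = 22.3 × 2.626/7.326 = 7.99 V.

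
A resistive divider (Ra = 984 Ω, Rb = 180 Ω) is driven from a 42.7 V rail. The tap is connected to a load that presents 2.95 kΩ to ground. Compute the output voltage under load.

V_out ≈ 6.28 V

The load sits in parallel with Rb: Rb‖R_L = (180 × 2950) / (180 + 2950) = 169.6 Ω.
V_out = 42.7 × 169.6 / (984 + 169.6) = 42.7 × 169.6/1154 = 6.28 V.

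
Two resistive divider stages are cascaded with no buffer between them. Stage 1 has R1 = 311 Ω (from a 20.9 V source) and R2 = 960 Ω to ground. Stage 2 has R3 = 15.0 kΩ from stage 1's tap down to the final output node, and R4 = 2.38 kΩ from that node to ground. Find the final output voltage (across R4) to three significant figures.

Stage 2 presents R3+R4 = 17380 Ω as a load on stage 1's tap.
Stage 1's lower leg becomes R2‖(R3+R4) = 909.7 Ω, so V_mid = 20.9 × 909.7/1221 = 15.58 V.
Stage 2 is itself unloaded: V_out = V_mid × R4/(R3+R4) = 15.58 × 2380/17380 = 2.13 V.

V_out ≈ 2.13 V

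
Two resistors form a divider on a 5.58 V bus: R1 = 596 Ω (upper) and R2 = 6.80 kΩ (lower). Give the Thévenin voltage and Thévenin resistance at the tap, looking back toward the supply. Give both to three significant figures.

V_th is the open-circuit tap voltage: 5.58 × 6800/(596 + 6800) = 5.13 V.
With the supply zeroed, R1 and R2 appear in parallel from the tap: R_th = R1‖R2 = (596 × 6800)/7396 = 548 Ω.

V_th = 5.13 V, R_th = 548 Ω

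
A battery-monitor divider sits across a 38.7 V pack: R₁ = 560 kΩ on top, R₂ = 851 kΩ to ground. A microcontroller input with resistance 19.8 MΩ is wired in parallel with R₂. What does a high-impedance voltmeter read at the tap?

The load sits in parallel with R₂: R₂‖R_L = (851 × 19800) / (851 + 19800) = 815.9 kΩ.
V_out = 38.7 × 815.9 / (560 + 815.9) = 38.7 × 815.9/1376 = 22.9 V.

V_out ≈ 22.9 V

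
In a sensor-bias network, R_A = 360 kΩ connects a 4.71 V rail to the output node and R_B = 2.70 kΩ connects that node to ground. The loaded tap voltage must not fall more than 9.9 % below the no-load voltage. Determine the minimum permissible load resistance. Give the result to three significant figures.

Output resistance R_th = R_A‖R_B = (360 × 2.70)/362.7 = 2.680 kΩ.
The fractional drop is R_th/(R_th + R_L); requiring this ≤ 0.0990 gives R_L ≥ R_th(1/0.0990 − 1) = 2.680 × 9.101 = 24.4 kΩ.

R_L(min) ≈ 24.4 kΩ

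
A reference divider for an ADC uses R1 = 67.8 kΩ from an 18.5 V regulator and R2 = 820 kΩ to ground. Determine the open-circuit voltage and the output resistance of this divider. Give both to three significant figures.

V_th = 17.1 V, R_th = 62.6 kΩ

V_th is the open-circuit tap voltage: 18.5 × 820/(67.8 + 820) = 17.1 V.
With the supply zeroed, R1 and R2 appear in parallel from the tap: R_th = R1‖R2 = (67.8 × 820)/887.8 = 62.6 kΩ.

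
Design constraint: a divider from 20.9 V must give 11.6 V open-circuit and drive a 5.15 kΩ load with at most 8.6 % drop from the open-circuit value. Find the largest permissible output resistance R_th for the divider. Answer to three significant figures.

Loading drop = R_th/(R_th + R_L) ≤ 0.0860, so R_th ≤ R_L · ε/(1−ε) = 5.15 kΩ × 0.0860/0.9140 = 485 Ω.

R_th ≤ 485 Ω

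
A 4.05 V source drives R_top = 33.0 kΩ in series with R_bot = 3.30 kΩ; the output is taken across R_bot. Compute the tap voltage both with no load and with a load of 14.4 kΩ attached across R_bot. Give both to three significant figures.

Unloaded: 0.368 V; loaded: 0.305 V

Open-circuit: V = 4.05 × 3.30/(33.0 + 3.30) = 0.368 V.
With the load, R_bot becomes R_bot‖R_L = 2.685 kΩ, so V = 4.05 × 2.685/35.68 = 0.305 V.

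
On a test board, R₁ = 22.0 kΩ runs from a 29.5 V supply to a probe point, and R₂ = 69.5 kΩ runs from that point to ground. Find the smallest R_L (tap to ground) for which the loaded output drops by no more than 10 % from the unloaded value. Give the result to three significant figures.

R_L(min) ≈ 150 kΩ

Output resistance R_th = R₁‖R₂ = (22.0 × 69.5)/91.50 = 16.71 kΩ.
The fractional drop is R_th/(R_th + R_L); requiring this ≤ 0.100 gives R_L ≥ R_th(1/0.100 − 1) = 16.71 × 9.000 = 150 kΩ.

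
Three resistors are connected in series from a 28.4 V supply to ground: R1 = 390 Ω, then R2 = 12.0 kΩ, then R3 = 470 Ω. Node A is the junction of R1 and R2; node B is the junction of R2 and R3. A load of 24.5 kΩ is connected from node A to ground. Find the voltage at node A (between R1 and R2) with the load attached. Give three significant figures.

Below node A the series string R2+R3 = 12470 Ω sits in parallel with the 24500 Ω load: 8264 Ω.
V_A = 28.4 × 8264/(390 + 8264) = 27.1 V.

V ≈ 27.1 V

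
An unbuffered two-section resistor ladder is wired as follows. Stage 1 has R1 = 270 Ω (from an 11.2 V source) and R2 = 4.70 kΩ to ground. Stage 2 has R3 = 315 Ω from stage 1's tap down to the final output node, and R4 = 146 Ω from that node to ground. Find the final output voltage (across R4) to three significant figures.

Stage 2 presents R3+R4 = 461.0 Ω as a load on stage 1's tap.
Stage 1's lower leg becomes R2‖(R3+R4) = 419.8 Ω, so V_mid = 11.2 × 419.8/689.8 = 6.816 V.
Stage 2 is itself unloaded: V_out = V_mid × R4/(R3+R4) = 6.816 × 146/461.0 = 2.16 V.

V_out ≈ 2.16 V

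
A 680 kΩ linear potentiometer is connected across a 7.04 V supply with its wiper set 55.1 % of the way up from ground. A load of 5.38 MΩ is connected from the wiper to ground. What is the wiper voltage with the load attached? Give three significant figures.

The wiper splits the pot into (1−α)R = 305.3 kΩ above and αR = 374.7 kΩ below.
Lower section ‖ load = 350.3 kΩ.
V_wiper = 7.04 × 350.3/(305.3 + 350.3) = 3.76 V.

V ≈ 3.76 V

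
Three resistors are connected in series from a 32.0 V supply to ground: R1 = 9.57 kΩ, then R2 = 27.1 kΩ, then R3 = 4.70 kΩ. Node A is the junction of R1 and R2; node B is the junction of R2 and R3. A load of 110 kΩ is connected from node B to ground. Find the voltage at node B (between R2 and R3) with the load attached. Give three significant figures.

At node B, R3 is in parallel with the load: R3‖R_L = 4.507 kΩ.
Below node A the resistance is R2 + (R3‖R_L) = 31.61 kΩ, so V_A = 32.0 × 31.61/41.18 = 24.56 V.
Then V_B = V_A × (R3‖R_L)/(R2 + R3‖R_L) = 24.56 × 4.507/31.61 = 3.50 V.

V ≈ 3.50 V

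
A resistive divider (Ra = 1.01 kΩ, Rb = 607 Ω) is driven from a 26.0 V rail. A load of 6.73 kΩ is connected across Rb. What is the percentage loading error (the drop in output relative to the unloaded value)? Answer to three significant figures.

The divider's output (Thévenin) resistance is Ra‖Rb = 379.1 Ω.
Fractional drop under load = R_th/(R_th + R_L) = 379.1 / (379.1 + 6730) = 0.05333.
So the output falls by 5.33 %.

5.33 %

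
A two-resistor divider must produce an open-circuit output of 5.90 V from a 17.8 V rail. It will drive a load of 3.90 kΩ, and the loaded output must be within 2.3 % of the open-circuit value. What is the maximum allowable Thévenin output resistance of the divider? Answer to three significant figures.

R_th ≤ 91.8 Ω

Loading drop = R_th/(R_th + R_L) ≤ 0.0230, so R_th ≤ R_L · ε/(1−ε) = 3.90 kΩ × 0.0230/0.9770 = 91.8 Ω.
(Any R1, R2 with R2/(R1+R2) = 0.331 and R1‖R2 ≤ 91.8 Ω will meet the spec.)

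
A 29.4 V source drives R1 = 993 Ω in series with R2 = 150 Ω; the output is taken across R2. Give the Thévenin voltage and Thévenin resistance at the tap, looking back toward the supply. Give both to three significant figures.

V_th = 3.86 V, R_th = 130 Ω

V_th is the open-circuit tap voltage: 29.4 × 150/(993 + 150) = 3.86 V.
With the supply zeroed, R1 and R2 appear in parallel from the tap: R_th = R1‖R2 = (993 × 150)/1143 = 130 Ω.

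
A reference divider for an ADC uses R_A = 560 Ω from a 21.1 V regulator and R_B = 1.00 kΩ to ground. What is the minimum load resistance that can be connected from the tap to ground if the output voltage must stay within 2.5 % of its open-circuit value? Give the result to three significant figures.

R_L(min) ≈ 14.0 kΩ

Output resistance R_th = R_A‖R_B = (560 × 1000)/1560 = 359.0 Ω.
The fractional drop is R_th/(R_th + R_L); requiring this ≤ 0.0250 gives R_L ≥ R_th(1/0.0250 − 1) = 359.0 × 39.00 = 14.0 kΩ.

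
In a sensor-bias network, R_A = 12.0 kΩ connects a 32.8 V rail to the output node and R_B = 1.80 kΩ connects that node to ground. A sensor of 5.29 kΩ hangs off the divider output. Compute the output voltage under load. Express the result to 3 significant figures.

The load sits in parallel with R_B: R_B‖R_L = (1.80 × 5.29) / (1.80 + 5.29) = 1.343 kΩ.
V_out = 32.8 × 1.343 / (12.0 + 1.343) = 32.8 × 1.343/13.34 = 3.30 V.

V_out ≈ 3.30 V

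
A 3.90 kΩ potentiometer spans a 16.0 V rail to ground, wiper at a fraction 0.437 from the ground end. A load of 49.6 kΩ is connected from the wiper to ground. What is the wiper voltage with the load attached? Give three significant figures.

The wiper splits the pot into (1−α)R = 2.196 kΩ above and αR = 1.704 kΩ below.
Lower section ‖ load = 1.648 kΩ.
V_wiper = 16.0 × 1.648/(2.196 + 1.648) = 6.86 V.

V ≈ 6.86 V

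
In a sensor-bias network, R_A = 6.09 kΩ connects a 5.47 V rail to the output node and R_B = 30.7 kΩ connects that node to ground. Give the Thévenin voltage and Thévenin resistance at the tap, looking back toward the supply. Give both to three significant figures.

V_th = 4.56 V, R_th = 5.08 kΩ

V_th is the open-circuit tap voltage: 5.47 × 30.7/(6.09 + 30.7) = 4.56 V.
With the supply zeroed, R_A and R_B appear in parallel from the tap: R_th = R_A‖R_B = (6.09 × 30.7)/36.79 = 5.08 kΩ.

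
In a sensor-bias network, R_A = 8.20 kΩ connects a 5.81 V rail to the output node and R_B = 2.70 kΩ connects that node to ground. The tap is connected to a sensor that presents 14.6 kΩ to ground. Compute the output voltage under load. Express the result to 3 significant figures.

The load sits in parallel with R_B: R_B‖R_L = (2.70 × 14.6) / (2.70 + 14.6) = 2.279 kΩ.
V_out = 5.81 × 2.279 / (8.20 + 2.279) = 5.81 × 2.279/10.48 = 1.26 V.

V_out ≈ 1.26 V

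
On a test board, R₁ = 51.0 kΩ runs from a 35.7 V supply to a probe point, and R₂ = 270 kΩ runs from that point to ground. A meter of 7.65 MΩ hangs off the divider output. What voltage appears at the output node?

The load sits in parallel with R₂: R₂‖R_L = (270 × 7650) / (270 + 7650) = 260.8 kΩ.
V_out = 35.7 × 260.8 / (51.0 + 260.8) = 35.7 × 260.8/311.8 = 29.9 V.

V_out ≈ 29.9 V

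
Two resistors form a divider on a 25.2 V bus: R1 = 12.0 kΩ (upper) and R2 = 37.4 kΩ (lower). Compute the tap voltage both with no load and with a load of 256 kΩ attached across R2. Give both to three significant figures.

Unloaded: 19.1 V; loaded: 18.4 V

Open-circuit: V = 25.2 × 37.4/(12.0 + 37.4) = 19.1 V.
With the load, R2 becomes R2‖R_L = 32.63 kΩ, so V = 25.2 × 32.63/44.63 = 18.4 V.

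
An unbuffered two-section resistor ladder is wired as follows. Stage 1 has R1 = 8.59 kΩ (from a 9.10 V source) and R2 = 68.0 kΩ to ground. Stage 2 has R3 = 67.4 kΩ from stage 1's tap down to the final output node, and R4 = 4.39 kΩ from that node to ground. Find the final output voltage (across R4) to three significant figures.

Stage 2 presents R3+R4 = 71.79 kΩ as a load on stage 1's tap.
Stage 1's lower leg becomes R2‖(R3+R4) = 34.92 kΩ, so V_mid = 9.10 × 34.92/43.51 = 7.303 V.
Stage 2 is itself unloaded: V_out = V_mid × R4/(R3+R4) = 7.303 × 4.39/71.79 = 0.447 V.

V_out ≈ 0.447 V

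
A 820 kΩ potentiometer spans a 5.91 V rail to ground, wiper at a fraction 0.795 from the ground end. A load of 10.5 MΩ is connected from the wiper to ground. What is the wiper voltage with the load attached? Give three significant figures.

The wiper splits the pot into (1−α)R = 168.1 kΩ above and αR = 651.9 kΩ below.
Lower section ‖ load = 613.8 kΩ.
V_wiper = 5.91 × 613.8/(168.1 + 613.8) = 4.64 V.

V ≈ 4.64 V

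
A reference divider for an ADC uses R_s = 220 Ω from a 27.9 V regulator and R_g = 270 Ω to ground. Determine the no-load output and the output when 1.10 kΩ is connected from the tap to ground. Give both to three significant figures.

Unloaded: 15.4 V; loaded: 13.8 V

Open-circuit: V = 27.9 × 270/(220 + 270) = 15.4 V.
With the load, R_g becomes R_g‖R_L = 216.8 Ω, so V = 27.9 × 216.8/436.8 = 13.8 V.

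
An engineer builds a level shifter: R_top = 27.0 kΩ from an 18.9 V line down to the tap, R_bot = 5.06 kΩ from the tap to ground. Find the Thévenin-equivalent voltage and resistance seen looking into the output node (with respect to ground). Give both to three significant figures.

V_th = 2.98 V, R_th = 4.26 kΩ

V_th is the open-circuit tap voltage: 18.9 × 5.06/(27.0 + 5.06) = 2.98 V.
With the supply zeroed, R_top and R_bot appear in parallel from the tap: R_th = R_top‖R_bot = (27.0 × 5.06)/32.06 = 4.26 kΩ.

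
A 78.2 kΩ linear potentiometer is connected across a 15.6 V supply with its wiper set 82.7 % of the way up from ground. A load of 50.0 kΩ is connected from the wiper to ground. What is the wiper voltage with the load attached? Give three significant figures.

V ≈ 10.5 V

The wiper splits the pot into (1−α)R = 13.53 kΩ above and αR = 64.67 kΩ below.
Lower section ‖ load = 28.20 kΩ.
V_wiper = 15.6 × 28.20/(13.53 + 28.20) = 10.5 V.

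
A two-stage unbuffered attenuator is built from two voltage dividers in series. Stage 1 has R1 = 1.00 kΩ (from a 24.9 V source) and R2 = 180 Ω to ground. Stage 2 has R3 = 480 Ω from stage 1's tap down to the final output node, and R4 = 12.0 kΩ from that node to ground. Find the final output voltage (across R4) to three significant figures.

Stage 2 presents R3+R4 = 12480 Ω as a load on stage 1's tap.
Stage 1's lower leg becomes R2‖(R3+R4) = 177.4 Ω, so V_mid = 24.9 × 177.4/1177 = 3.752 V.
Stage 2 is itself unloaded: V_out = V_mid × R4/(R3+R4) = 3.752 × 12000/12480 = 3.61 V.

V_out ≈ 3.61 V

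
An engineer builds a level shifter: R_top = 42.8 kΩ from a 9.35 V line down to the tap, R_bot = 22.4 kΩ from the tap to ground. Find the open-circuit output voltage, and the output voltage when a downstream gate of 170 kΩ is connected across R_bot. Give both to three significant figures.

Unloaded: 3.21 V; loaded: 2.96 V

Open-circuit: V = 9.35 × 22.4/(42.8 + 22.4) = 3.21 V.
With the load, R_bot becomes R_bot‖R_L = 19.79 kΩ, so V = 9.35 × 19.79/62.59 = 2.96 V.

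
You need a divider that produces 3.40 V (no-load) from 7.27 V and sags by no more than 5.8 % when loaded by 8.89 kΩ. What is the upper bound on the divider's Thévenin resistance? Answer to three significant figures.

R_th ≤ 547 Ω

Loading drop = R_th/(R_th + R_L) ≤ 0.0580, so R_th ≤ R_L · ε/(1−ε) = 8.89 kΩ × 0.0580/0.9420 = 547 Ω.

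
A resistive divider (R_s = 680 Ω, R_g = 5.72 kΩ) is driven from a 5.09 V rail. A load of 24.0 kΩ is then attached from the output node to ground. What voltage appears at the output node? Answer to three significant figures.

The load sits in parallel with R_g: R_g‖R_L = (5720 × 24000) / (5720 + 24000) = 4619 Ω.
V_out = 5.09 × 4619 / (680 + 4619) = 5.09 × 4619/5299 = 4.44 V.

V_out ≈ 4.44 V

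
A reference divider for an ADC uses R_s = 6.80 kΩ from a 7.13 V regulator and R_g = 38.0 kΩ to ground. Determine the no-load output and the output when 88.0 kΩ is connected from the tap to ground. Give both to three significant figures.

Open-circuit: V = 7.13 × 38.0/(6.80 + 38.0) = 6.05 V.
With the load, R_g becomes R_g‖R_L = 26.54 kΩ, so V = 7.13 × 26.54/33.34 = 5.68 V.

Unloaded: 6.05 V; loaded: 5.68 V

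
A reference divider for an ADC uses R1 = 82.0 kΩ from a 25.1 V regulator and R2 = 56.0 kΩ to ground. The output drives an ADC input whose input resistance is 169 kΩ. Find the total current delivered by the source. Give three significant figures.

I ≈ 0.202 mA

R2‖R_L = 42.06 kΩ, so the source sees R1 + R2‖R_L = 124.1 kΩ.
I = 25.1 V / 124.1 kΩ = 0.202 mA.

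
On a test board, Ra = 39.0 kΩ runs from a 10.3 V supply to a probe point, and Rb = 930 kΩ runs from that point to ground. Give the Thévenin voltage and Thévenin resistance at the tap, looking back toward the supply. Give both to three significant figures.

V_th = 9.89 V, R_th = 37.4 kΩ

V_th is the open-circuit tap voltage: 10.3 × 930/(39.0 + 930) = 9.89 V.
With the supply zeroed, Ra and Rb appear in parallel from the tap: R_th = Ra‖Rb = (39.0 × 930)/969.0 = 37.4 kΩ.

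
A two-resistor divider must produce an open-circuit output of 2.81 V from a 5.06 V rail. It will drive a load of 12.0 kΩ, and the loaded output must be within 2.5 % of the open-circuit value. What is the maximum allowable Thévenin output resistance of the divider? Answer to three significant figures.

R_th ≤ 308 Ω

Loading drop = R_th/(R_th + R_L) ≤ 0.0250, so R_th ≤ R_L · ε/(1−ε) = 12.0 kΩ × 0.0250/0.9750 = 308 Ω.
(Any R1, R2 with R2/(R1+R2) = 0.555 and R1‖R2 ≤ 308 Ω will meet the spec.)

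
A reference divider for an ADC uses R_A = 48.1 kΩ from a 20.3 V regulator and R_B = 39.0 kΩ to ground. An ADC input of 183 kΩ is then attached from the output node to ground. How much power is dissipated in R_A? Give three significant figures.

Total resistance from the source is R_A + (R_B‖R_L) = 80.25 kΩ, so I = 20.3/80.25 kΩ = 0.2530 mA.
P = I²·R_A = (0.2530 mA)² × 48.1 kΩ = 3.08 mW.

P ≈ 3.08 mW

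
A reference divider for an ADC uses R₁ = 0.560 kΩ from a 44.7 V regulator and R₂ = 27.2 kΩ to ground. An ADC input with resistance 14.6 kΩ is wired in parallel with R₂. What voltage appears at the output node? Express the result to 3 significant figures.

V_out ≈ 42.2 V

The load sits in parallel with R₂: R₂‖R_L = (27200 × 14600) / (27200 + 14600) = 9500 Ω.
V_out = 44.7 × 9500 / (560 + 9500) = 44.7 × 9500/10060 = 42.2 V.
(Unloaded it would have been 43.8 V.)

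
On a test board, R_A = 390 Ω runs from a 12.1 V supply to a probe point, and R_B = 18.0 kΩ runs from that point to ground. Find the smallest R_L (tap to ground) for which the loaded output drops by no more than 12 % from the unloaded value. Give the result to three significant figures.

Output resistance R_th = R_A‖R_B = (390 × 18000)/18390 = 381.7 Ω.
The fractional drop is R_th/(R_th + R_L); requiring this ≤ 0.120 gives R_L ≥ R_th(1/0.120 − 1) = 381.7 × 7.333 = 2.80 kΩ.

R_L(min) ≈ 2.80 kΩ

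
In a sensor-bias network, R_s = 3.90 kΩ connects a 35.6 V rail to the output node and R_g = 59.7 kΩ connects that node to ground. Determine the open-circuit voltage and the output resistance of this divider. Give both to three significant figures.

V_th = 33.4 V, R_th = 3.66 kΩ

V_th is the open-circuit tap voltage: 35.6 × 59.7/(3.90 + 59.7) = 33.4 V.
With the supply zeroed, R_s and R_g appear in parallel from the tap: R_th = R_s‖R_g = (3.90 × 59.7)/63.60 = 3.66 kΩ.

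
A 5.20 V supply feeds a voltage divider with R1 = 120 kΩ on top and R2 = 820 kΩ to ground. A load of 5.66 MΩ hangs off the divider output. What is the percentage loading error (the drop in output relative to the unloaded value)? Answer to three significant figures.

The divider's output (Thévenin) resistance is R1‖R2 = 104.7 kΩ.
Fractional drop under load = R_th/(R_th + R_L) = 104.7 / (104.7 + 5660) = 0.01816.
So the output falls by 1.82 %.

1.82 %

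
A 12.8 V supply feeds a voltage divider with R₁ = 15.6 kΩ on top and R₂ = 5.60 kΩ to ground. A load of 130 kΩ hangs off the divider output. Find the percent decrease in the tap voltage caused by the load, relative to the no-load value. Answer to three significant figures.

The divider's output (Thévenin) resistance is R₁‖R₂ = 4.121 kΩ.
Fractional drop under load = R_th/(R_th + R_L) = 4.121 / (4.121 + 130) = 0.03072.
So the output falls by 3.07 %.

3.07 %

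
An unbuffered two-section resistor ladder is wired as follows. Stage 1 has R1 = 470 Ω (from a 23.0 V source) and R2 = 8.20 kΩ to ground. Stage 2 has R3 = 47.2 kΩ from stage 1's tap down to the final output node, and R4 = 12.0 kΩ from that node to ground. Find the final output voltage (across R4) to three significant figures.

V_out ≈ 4.38 V

Stage 2 presents R3+R4 = 59200 Ω as a load on stage 1's tap.
Stage 1's lower leg becomes R2‖(R3+R4) = 7202 Ω, so V_mid = 23.0 × 7202/7672 = 21.59 V.
Stage 2 is itself unloaded: V_out = V_mid × R4/(R3+R4) = 21.59 × 12000/59200 = 4.38 V.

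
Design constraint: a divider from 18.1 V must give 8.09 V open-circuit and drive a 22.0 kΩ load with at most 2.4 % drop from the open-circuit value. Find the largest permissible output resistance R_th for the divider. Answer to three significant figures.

R_th ≤ 541 Ω

Loading drop = R_th/(R_th + R_L) ≤ 0.0240, so R_th ≤ R_L · ε/(1−ε) = 22.0 kΩ × 0.0240/0.9760 = 541 Ω.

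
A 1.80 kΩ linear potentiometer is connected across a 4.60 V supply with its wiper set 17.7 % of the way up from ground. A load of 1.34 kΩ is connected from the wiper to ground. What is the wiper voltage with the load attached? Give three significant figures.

The wiper splits the pot into (1−α)R = 1481 Ω above and αR = 318.6 Ω below.
Lower section ‖ load = 257.4 Ω.
V_wiper = 4.60 × 257.4/(1481 + 257.4) = 0.681 V.

V ≈ 0.681 V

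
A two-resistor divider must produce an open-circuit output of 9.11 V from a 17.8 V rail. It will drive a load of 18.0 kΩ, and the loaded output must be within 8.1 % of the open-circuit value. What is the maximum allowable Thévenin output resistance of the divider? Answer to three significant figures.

Loading drop = R_th/(R_th + R_L) ≤ 0.0810, so R_th ≤ R_L · ε/(1−ε) = 18.0 kΩ × 0.0810/0.9190 = 1.59 kΩ.
(Any R1, R2 with R2/(R1+R2) = 0.512 and R1‖R2 ≤ 1.59 kΩ will meet the spec.)

R_th ≤ 1.59 kΩ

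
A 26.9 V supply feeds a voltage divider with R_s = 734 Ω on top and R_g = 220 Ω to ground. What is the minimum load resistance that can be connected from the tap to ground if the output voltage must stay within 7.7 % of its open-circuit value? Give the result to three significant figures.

R_L(min) ≈ 2.03 kΩ

Output resistance R_th = R_s‖R_g = (734 × 220)/954.0 = 169.3 Ω.
The fractional drop is R_th/(R_th + R_L); requiring this ≤ 0.0770 gives R_L ≥ R_th(1/0.0770 − 1) = 169.3 × 11.99 = 2.03 kΩ.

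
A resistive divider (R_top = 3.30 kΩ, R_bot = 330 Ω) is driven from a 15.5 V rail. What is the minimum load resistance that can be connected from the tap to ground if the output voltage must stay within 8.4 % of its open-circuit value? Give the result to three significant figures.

R_L(min) ≈ 3.27 kΩ

Output resistance R_th = R_top‖R_bot = (3300 × 330)/3630 = 300.0 Ω.
The fractional drop is R_th/(R_th + R_L); requiring this ≤ 0.0840 gives R_L ≥ R_th(1/0.0840 − 1) = 300.0 × 10.90 = 3.27 kΩ.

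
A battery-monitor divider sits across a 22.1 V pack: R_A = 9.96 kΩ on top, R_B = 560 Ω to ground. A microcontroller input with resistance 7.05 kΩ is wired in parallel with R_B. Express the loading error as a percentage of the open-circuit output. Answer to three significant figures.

6.99 %

The divider's output (Thévenin) resistance is R_A‖R_B = 530.2 Ω.
Fractional drop under load = R_th/(R_th + R_L) = 530.2 / (530.2 + 7050) = 0.06994.
So the output falls by 6.99 %.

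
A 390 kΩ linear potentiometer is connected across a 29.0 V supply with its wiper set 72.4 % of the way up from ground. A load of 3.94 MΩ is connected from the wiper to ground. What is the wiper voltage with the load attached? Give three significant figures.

V ≈ 20.6 V

The wiper splits the pot into (1−α)R = 107.6 kΩ above and αR = 282.4 kΩ below.
Lower section ‖ load = 263.5 kΩ.
V_wiper = 29.0 × 263.5/(107.6 + 263.5) = 20.6 V.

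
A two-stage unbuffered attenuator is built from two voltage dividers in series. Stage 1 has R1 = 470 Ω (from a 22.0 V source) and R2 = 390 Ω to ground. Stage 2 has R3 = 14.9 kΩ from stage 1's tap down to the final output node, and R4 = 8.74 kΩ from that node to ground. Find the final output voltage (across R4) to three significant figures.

V_out ≈ 3.66 V

Stage 2 presents R3+R4 = 23640 Ω as a load on stage 1's tap.
Stage 1's lower leg becomes R2‖(R3+R4) = 383.7 Ω, so V_mid = 22.0 × 383.7/853.7 = 9.888 V.
Stage 2 is itself unloaded: V_out = V_mid × R4/(R3+R4) = 9.888 × 8740/23640 = 3.66 V.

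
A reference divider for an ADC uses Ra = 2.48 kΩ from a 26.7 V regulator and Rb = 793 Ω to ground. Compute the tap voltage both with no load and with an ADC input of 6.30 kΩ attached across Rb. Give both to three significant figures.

Unloaded: 6.47 V; loaded: 5.91 V

Open-circuit: V = 26.7 × 793/(2480 + 793) = 6.47 V.
With the load, Rb becomes Rb‖R_L = 704.3 Ω, so V = 26.7 × 704.3/3184 = 5.91 V.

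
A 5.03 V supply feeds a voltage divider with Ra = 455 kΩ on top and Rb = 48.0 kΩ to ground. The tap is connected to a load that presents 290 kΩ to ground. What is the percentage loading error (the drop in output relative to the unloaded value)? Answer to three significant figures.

13.0 %

The divider's output (Thévenin) resistance is Ra‖Rb = 43.42 kΩ.
Fractional drop under load = R_th/(R_th + R_L) = 43.42 / (43.42 + 290) = 0.1302.
So the output falls by 13.0 %.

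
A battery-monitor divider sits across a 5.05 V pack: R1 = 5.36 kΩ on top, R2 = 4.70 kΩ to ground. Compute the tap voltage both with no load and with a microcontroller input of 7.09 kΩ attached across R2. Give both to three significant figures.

Unloaded: 2.36 V; loaded: 1.74 V

Open-circuit: V = 5.05 × 4.70/(5.36 + 4.70) = 2.36 V.
With the load, R2 becomes R2‖R_L = 2.826 kΩ, so V = 5.05 × 2.826/8.186 = 1.74 V.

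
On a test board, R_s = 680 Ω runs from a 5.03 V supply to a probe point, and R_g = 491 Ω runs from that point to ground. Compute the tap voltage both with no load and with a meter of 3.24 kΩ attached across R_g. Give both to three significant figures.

Unloaded: 2.11 V; loaded: 1.94 V

Open-circuit: V = 5.03 × 491/(680 + 491) = 2.11 V.
With the load, R_g becomes R_g‖R_L = 426.4 Ω, so V = 5.03 × 426.4/1106 = 1.94 V.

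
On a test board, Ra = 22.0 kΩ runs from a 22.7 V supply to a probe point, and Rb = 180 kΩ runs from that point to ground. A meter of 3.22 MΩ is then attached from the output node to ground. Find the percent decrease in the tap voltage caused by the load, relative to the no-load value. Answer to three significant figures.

The divider's output (Thévenin) resistance is Ra‖Rb = 19.60 kΩ.
Fractional drop under load = R_th/(R_th + R_L) = 19.60 / (19.60 + 3220) = 0.006051.
So the output falls by 0.605 %.

0.605 %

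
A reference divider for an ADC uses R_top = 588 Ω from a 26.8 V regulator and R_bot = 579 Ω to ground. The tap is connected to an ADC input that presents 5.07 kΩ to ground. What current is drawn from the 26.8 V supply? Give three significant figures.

I ≈ 24.2 mA

R_bot‖R_L = 519.7 Ω, so the source sees R_top + R_bot‖R_L = 1108 Ω.
I = 26.8 V / 1108 Ω = 24.2 mA.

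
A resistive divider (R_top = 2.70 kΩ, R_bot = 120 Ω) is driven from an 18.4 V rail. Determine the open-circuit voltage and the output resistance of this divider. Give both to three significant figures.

V_th is the open-circuit tap voltage: 18.4 × 120/(2700 + 120) = 0.783 V.
With the supply zeroed, R_top and R_bot appear in parallel from the tap: R_th = R_top‖R_bot = (2700 × 120)/2820 = 115 Ω.

V_th = 0.783 V, R_th = 115 Ω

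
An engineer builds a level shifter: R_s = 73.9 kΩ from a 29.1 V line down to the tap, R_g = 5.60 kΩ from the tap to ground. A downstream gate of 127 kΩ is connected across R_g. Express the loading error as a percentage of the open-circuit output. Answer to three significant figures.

The divider's output (Thévenin) resistance is R_s‖R_g = 5.206 kΩ.
Fractional drop under load = R_th/(R_th + R_L) = 5.206 / (5.206 + 127) = 0.03937.
So the output falls by 3.94 %.

3.94 %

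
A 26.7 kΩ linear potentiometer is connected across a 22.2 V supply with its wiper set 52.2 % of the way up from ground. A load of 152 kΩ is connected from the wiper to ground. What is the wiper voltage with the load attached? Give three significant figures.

The wiper splits the pot into (1−α)R = 12.76 kΩ above and αR = 13.94 kΩ below.
Lower section ‖ load = 12.77 kΩ.
V_wiper = 22.2 × 12.77/(12.76 + 12.77) = 11.1 V.

V ≈ 11.1 V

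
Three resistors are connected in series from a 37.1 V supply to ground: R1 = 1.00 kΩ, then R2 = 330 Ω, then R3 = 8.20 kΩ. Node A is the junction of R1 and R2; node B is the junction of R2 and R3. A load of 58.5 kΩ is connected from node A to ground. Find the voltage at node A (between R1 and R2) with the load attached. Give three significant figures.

V ≈ 32.7 V

Below node A the series string R2+R3 = 8530 Ω sits in parallel with the 58500 Ω load: 7445 Ω.
V_A = 37.1 × 7445/(1000 + 7445) = 32.7 V.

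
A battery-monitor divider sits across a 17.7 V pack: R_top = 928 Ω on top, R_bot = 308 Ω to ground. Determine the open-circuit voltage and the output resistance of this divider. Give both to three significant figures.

V_th = 4.41 V, R_th = 231 Ω

V_th is the open-circuit tap voltage: 17.7 × 308/(928 + 308) = 4.41 V.
With the supply zeroed, R_top and R_bot appear in parallel from the tap: R_th = R_top‖R_bot = (928 × 308)/1236 = 231 Ω.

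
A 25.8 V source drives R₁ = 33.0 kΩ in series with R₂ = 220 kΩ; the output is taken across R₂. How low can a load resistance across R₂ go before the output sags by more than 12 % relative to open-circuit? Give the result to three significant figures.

R_L(min) ≈ 210 kΩ

Output resistance R_th = R₁‖R₂ = (33.0 × 220)/253.0 = 28.70 kΩ.
The fractional drop is R_th/(R_th + R_L); requiring this ≤ 0.120 gives R_L ≥ R_th(1/0.120 − 1) = 28.70 × 7.333 = 210 kΩ.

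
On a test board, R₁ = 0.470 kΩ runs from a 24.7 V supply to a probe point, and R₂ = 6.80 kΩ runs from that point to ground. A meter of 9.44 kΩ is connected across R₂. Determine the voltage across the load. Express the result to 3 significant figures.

The load sits in parallel with R₂: R₂‖R_L = (6800 × 9440) / (6800 + 9440) = 3953 Ω.
V_out = 24.7 × 3953 / (470 + 3953) = 24.7 × 3953/4423 = 22.1 V.

V_out ≈ 22.1 V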